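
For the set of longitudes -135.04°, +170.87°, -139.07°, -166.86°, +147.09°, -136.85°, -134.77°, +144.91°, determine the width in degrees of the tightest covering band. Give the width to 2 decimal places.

80.32°

Sort the longitudes: -166.86°, -139.07°, -136.85°, -135.04°, -134.77°, +144.91°, +147.09°, +170.87°.
Eastward gaps between consecutive values (wrapping around): 27.79°, 2.22°, 1.81°, 0.27°, 279.68°, 2.18°, 23.78°, 22.27°.
Largest gap = 279.68° ⇒ minimal covering band is its complement: 360° − 279.68° = 80.32°.
Band runs from +144.91° eastward to -134.77°, crossing the antimeridian.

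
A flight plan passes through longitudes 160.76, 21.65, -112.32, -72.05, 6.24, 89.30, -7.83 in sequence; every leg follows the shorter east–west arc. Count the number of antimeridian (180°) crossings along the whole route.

0

Leg 1: +160.76° → +21.65°, shortest Δλ = -139.11° (west) — does not cross 180°.
Leg 2: +21.65° → -112.32°, shortest Δλ = -133.97° (west) — does not cross 180°.
Leg 3: -112.32° → -72.05°, shortest Δλ = 40.27° (east) — does not cross 180°.
Leg 4: -72.05° → +6.24°, shortest Δλ = 78.29° (east) — does not cross 180°.
Leg 5: +6.24° → +89.30°, shortest Δλ = 83.06° (east) — does not cross 180°.
Leg 6: +89.30° → -7.83°, shortest Δλ = -97.13° (west) — does not cross 180°.
Total crossings: 0.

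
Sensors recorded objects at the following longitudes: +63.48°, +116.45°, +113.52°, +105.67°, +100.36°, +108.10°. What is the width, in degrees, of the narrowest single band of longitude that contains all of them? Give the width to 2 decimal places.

52.97°

Sort the longitudes: +63.48°, +100.36°, +105.67°, +108.10°, +113.52°, +116.45°.
Eastward gaps between consecutive values (wrapping around): 36.88°, 5.31°, 2.43°, 5.42°, 2.93°, 307.03°.
Largest gap = 307.03° ⇒ minimal covering band is its complement: 360° − 307.03° = 52.97°.
Band runs from +63.48° eastward to +116.45°.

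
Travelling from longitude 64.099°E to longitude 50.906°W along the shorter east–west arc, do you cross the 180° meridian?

Signed shortest Δλ = ((-50.906 − 64.099 + 180) mod 360) − 180 = -115.005°.
Going west by 115.005° from +64.099° reaches -50.906° without touching 180°.

No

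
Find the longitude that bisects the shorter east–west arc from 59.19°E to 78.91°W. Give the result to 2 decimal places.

Signed shortest Δλ from +59.19° to -78.91° is -138.10°.
Midpoint longitude = +59.19° + (-138.10°)/2 = +59.19° − 69.05° = -9.86°.

9.86°W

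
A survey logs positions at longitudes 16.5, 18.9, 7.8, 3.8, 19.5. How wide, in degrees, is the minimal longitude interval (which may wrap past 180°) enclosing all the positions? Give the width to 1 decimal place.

15.7°

Sort the longitudes: +3.8°, +7.8°, +16.5°, +18.9°, +19.5°.
Eastward gaps between consecutive values (wrapping around): 4.0°, 8.7°, 2.4°, 0.6°, 344.3°.
Largest gap = 344.3° ⇒ minimal covering band is its complement: 360° − 344.3° = 15.7°.
Band runs from +3.8° eastward to +19.5°.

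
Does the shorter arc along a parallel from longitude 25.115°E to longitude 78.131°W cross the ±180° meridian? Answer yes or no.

Signed shortest Δλ = ((-78.131 − 25.115 + 180) mod 360) − 180 = -103.246°.
Going west by 103.246° from +25.115° reaches -78.131° without touching 180°.

No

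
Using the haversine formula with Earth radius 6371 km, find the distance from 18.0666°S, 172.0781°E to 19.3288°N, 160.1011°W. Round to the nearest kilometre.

Δλ = -160.1011 − 172.0781 = -332.1792°; wrapped into (−180°, 180°]: 27.8208°.
Δφ = 19.3288 − -18.0666 = 37.3954°.
a = sin²(Δφ/2) + cos φ₁ · cos φ₂ · sin²(Δλ/2) = 0.154616.
c = 2·atan2(√a, √(1−a)) = 0.80825 rad → d = 6371·c ≈ 5149.33 km.

5149 km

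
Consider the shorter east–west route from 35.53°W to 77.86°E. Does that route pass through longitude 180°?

Signed shortest Δλ = ((77.86 − -35.53 + 180) mod 360) − 180 = 113.39°.
Going east by 113.39° from -35.53° reaches +77.86° without touching 180°.

No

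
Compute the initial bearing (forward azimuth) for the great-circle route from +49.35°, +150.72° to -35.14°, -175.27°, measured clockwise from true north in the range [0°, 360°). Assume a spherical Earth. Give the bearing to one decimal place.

152.8°

Δλ = -175.27 − 150.72 = -325.99°; wrapped into (−180°, 180°]: 34.01°.
θ = atan2( sin Δλ · cos φ₂ , cos φ₁ · sin φ₂ − sin φ₁ · cos φ₂ · cos Δλ )
  = atan2(0.45740, -0.88925) = 152.780° → normalised to [0°, 360°): 152.780°.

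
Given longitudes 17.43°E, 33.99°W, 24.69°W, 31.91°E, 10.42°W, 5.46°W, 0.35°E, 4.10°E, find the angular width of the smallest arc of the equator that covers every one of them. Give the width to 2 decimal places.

65.90°

Sort the longitudes: -33.99°, -24.69°, -10.42°, -5.46°, +0.35°, +4.10°, +17.43°, +31.91°.
Eastward gaps between consecutive values (wrapping around): 9.30°, 14.27°, 4.96°, 5.81°, 3.75°, 13.33°, 14.48°, 294.10°.
Largest gap = 294.10° ⇒ minimal covering band is its complement: 360° − 294.10° = 65.90°.
Band runs from -33.99° eastward to +31.91°.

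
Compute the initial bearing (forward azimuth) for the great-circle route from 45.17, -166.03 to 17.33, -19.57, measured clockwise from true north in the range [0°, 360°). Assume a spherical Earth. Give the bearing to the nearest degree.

Δλ = -19.57 − -166.03 = 146.46°.
θ = atan2( sin Δλ · cos φ₂ , cos φ₁ · sin φ₂ − sin φ₁ · cos φ₂ · cos Δλ )
  = atan2(0.52744, 0.77429) = 34.262° → normalised to [0°, 360°): 34.262°.

34°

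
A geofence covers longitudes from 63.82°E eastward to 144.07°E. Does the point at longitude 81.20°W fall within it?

No

Band width going east from +63.82° to +144.07°: ((144.07 − 63.82) mod 360) = 80.25°.
Offset of -81.20° east of the west edge: ((-81.20 − 63.82) mod 360) = 214.98°.
214.98° > 80.25° ⇒ outside.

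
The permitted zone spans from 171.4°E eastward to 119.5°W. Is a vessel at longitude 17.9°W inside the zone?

No

Band width going east from +171.4° to -119.5°: ((-119.5 − 171.4) mod 360) = 69.1°.
Offset of -17.9° east of the west edge: ((-17.9 − 171.4) mod 360) = 170.7°.
170.7° > 69.1° ⇒ outside.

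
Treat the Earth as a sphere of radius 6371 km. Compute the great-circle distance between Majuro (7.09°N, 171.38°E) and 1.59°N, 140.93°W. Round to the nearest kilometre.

Δλ = -140.93 − 171.38 = -312.31°; wrapped into (−180°, 180°]: 47.69°.
Δφ = 1.59 − 7.09 = -5.50°.
a = sin²(Δφ/2) + cos φ₁ · cos φ₂ · sin²(Δλ/2) = 0.164419.
c = 2·atan2(√a, √(1−a)) = 0.83502 rad → d = 6371·c ≈ 5319.92 km.

5320 km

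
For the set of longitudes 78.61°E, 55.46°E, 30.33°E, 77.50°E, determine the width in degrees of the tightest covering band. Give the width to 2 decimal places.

Sort the longitudes: +30.33°, +55.46°, +77.50°, +78.61°.
Eastward gaps between consecutive values (wrapping around): 25.13°, 22.04°, 1.11°, 311.72°.
Largest gap = 311.72° ⇒ minimal covering band is its complement: 360° − 311.72° = 48.28°.
Band runs from +30.33° eastward to +78.61°.

48.28°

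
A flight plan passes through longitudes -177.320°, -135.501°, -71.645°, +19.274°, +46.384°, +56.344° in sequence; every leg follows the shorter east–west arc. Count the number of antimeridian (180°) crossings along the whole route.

Leg 1: -177.320° → -135.501°, shortest Δλ = 41.819° (east) — does not cross 180°.
Leg 2: -135.501° → -71.645°, shortest Δλ = 63.856° (east) — does not cross 180°.
Leg 3: -71.645° → +19.274°, shortest Δλ = 90.919° (east) — does not cross 180°.
Leg 4: +19.274° → +46.384°, shortest Δλ = 27.11° (east) — does not cross 180°.
Leg 5: +46.384° → +56.344°, shortest Δλ = 9.96° (east) — does not cross 180°.
Total crossings: 0.

0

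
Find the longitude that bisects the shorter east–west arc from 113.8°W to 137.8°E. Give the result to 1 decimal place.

168.0°W

Signed shortest Δλ from -113.8° to +137.8° is -108.4°.
Midpoint longitude = -113.8° + (-108.4°)/2 = -113.8° − 54.2° = -168.0°.
(The naïve average (-113.8 + +137.8)/2 = 12.0° is on the wrong side of the globe.)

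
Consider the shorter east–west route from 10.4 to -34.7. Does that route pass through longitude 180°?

No

Signed shortest Δλ = ((-34.7 − 10.4 + 180) mod 360) − 180 = -45.1°.
Going west by 45.1° from +10.4° reaches -34.7° without touching 180°.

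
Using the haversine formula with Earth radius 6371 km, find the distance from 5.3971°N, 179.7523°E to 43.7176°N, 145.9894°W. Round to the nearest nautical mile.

Δλ = -145.9894 − 179.7523 = -325.7417°; wrapped into (−180°, 180°]: 34.2583°.
Δφ = 43.7176 − 5.3971 = 38.3205°.
a = sin²(Δφ/2) + cos φ₁ · cos φ₂ · sin²(Δλ/2) = 0.170141.
c = 2·atan2(√a, √(1−a)) = 0.85035 rad → d = 6371·c ≈ 5417.59 km ≈ 2925.27 nmi.

2925 nmi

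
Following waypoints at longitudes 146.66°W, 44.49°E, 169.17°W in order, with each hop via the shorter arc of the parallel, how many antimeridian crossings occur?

2

Leg 1: -146.66° → +44.49°, shortest Δλ = -168.85° (west) — crosses 180°.
Leg 2: +44.49° → -169.17°, shortest Δλ = 146.34° (east) — crosses 180°.
Total crossings: 2.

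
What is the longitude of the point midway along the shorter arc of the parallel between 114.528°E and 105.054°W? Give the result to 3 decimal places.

175.263°W

Signed shortest Δλ from +114.528° to -105.054° is +140.418°.
Midpoint longitude = +114.528° + (+140.418°)/2 = +114.528° + 70.209° = +184.737°.
Normalise into (−180°, 180°]: -175.263°.
(The naïve average (+114.528 + -105.054)/2 = 4.737° is on the wrong side of the globe.)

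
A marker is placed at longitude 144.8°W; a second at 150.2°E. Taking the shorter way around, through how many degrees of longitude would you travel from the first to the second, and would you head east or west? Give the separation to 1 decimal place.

65.0° west

Raw difference: 150.2 − -144.8 = 295.0°.
Normalise into (−180°, 180°]: 295.0° − 360° = -65.0°.
Negative ⇒ the second point lies to the west; separation 65.0°.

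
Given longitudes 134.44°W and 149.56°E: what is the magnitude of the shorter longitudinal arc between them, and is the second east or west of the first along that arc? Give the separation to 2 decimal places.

76.00° west

Raw difference: 149.56 − -134.44 = 284.0°.
Normalise into (−180°, 180°]: 284.0° − 360° = -76.0°.
Negative ⇒ the second point lies to the west; separation 76.00°.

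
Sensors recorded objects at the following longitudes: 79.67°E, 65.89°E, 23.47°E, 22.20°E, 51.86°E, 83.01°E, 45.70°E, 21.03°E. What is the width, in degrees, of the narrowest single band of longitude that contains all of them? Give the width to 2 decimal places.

Sort the longitudes: +21.03°, +22.20°, +23.47°, +45.70°, +51.86°, +65.89°, +79.67°, +83.01°.
Eastward gaps between consecutive values (wrapping around): 1.17°, 1.27°, 22.23°, 6.16°, 14.03°, 13.78°, 3.34°, 298.02°.
Largest gap = 298.02° ⇒ minimal covering band is its complement: 360° − 298.02° = 61.98°.
Band runs from +21.03° eastward to +83.01°.

61.98°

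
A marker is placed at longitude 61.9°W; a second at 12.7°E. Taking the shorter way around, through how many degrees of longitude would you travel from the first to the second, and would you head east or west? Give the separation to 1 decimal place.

Raw difference: 12.7 − -61.9 = 74.6°.
Normalise into (−180°, 180°]: 74.6° stays 74.6°.
Positive ⇒ the second point lies to the east; separation 74.6°.

74.6° east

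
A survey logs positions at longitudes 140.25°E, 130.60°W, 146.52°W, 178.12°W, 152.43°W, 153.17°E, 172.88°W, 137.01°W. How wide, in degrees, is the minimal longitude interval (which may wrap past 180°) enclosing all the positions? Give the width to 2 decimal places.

89.15°

Sort the longitudes: -178.12°, -172.88°, -152.43°, -146.52°, -137.01°, -130.60°, +140.25°, +153.17°.
Eastward gaps between consecutive values (wrapping around): 5.24°, 20.45°, 5.91°, 9.51°, 6.41°, 270.85°, 12.92°, 28.71°.
Largest gap = 270.85° ⇒ minimal covering band is its complement: 360° − 270.85° = 89.15°.
Band runs from +140.25° eastward to -130.60°, crossing the antimeridian.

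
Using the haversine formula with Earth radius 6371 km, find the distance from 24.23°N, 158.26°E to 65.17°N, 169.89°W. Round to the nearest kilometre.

Δλ = -169.89 − 158.26 = -328.15°; wrapped into (−180°, 180°]: 31.85°.
Δφ = 65.17 − 24.23 = 40.94°.
a = sin²(Δφ/2) + cos φ₁ · cos φ₂ · sin²(Δλ/2) = 0.151131.
c = 2·atan2(√a, √(1−a)) = 0.79856 rad → d = 6371·c ≈ 5087.63 km.

5088 km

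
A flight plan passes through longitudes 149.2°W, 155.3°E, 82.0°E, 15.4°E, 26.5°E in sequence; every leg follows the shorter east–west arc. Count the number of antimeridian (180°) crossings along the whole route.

Leg 1: -149.2° → +155.3°, shortest Δλ = -55.5° (west) — crosses 180°.
Leg 2: +155.3° → +82.0°, shortest Δλ = -73.3° (west) — does not cross 180°.
Leg 3: +82.0° → +15.4°, shortest Δλ = -66.6° (west) — does not cross 180°.
Leg 4: +15.4° → +26.5°, shortest Δλ = 11.1° (east) — does not cross 180°.
Total crossings: 1.

1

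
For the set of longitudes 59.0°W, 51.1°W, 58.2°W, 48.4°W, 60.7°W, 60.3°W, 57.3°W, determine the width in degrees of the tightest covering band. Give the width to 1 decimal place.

Sort the longitudes: -60.7°, -60.3°, -59.0°, -58.2°, -57.3°, -51.1°, -48.4°.
Eastward gaps between consecutive values (wrapping around): 0.4°, 1.3°, 0.8°, 0.9°, 6.2°, 2.7°, 347.7°.
Largest gap = 347.7° ⇒ minimal covering band is its complement: 360° − 347.7° = 12.3°.
Band runs from -60.7° eastward to -48.4°.

12.3°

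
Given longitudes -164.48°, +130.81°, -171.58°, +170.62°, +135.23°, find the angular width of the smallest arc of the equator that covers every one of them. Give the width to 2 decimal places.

64.71°

Sort the longitudes: -171.58°, -164.48°, +130.81°, +135.23°, +170.62°.
Eastward gaps between consecutive values (wrapping around): 7.10°, 295.29°, 4.42°, 35.39°, 17.80°.
Largest gap = 295.29° ⇒ minimal covering band is its complement: 360° − 295.29° = 64.71°.
Band runs from +130.81° eastward to -164.48°, crossing the antimeridian.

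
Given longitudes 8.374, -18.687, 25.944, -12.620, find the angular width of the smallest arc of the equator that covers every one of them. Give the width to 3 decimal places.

44.631°

Sort the longitudes: -18.687°, -12.620°, +8.374°, +25.944°.
Eastward gaps between consecutive values (wrapping around): 6.067°, 20.994°, 17.570°, 315.369°.
Largest gap = 315.369° ⇒ minimal covering band is its complement: 360° − 315.369° = 44.631°.
Band runs from -18.687° eastward to +25.944°.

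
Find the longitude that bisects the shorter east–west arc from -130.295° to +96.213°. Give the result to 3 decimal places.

Signed shortest Δλ from -130.295° to +96.213° is -133.492°.
Midpoint longitude = -130.295° + (-133.492°)/2 = -130.295° − 66.746° = -197.041°.
Normalise into (−180°, 180°]: +162.959°.
(The naïve average (-130.295 + +96.213)/2 = -17.041° is on the wrong side of the globe.)

+162.959°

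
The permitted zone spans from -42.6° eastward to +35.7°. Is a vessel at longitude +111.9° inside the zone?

No

Band width going east from -42.6° to +35.7°: ((35.7 − -42.6) mod 360) = 78.3°.
Offset of +111.9° east of the west edge: ((111.9 − -42.6) mod 360) = 154.5°.
154.5° > 78.3° ⇒ outside.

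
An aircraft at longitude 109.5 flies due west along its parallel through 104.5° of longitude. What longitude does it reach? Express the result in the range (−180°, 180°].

Start at +109.5°; shift −104.5° → +5.0°.
+5.0° already lies in (−180°, 180°].

+5.0°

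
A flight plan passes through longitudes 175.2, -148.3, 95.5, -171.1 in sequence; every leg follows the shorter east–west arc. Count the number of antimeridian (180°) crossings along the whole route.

Leg 1: +175.2° → -148.3°, shortest Δλ = 36.5° (east) — crosses 180°.
Leg 2: -148.3° → +95.5°, shortest Δλ = -116.2° (west) — crosses 180°.
Leg 3: +95.5° → -171.1°, shortest Δλ = 93.4° (east) — crosses 180°.
Total crossings: 3.

3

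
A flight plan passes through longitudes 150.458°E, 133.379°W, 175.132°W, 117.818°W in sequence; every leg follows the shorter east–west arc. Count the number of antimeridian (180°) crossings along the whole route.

1

Leg 1: +150.458° → -133.379°, shortest Δλ = 76.163° (east) — crosses 180°.
Leg 2: -133.379° → -175.132°, shortest Δλ = -41.753° (west) — does not cross 180°.
Leg 3: -175.132° → -117.818°, shortest Δλ = 57.314° (east) — does not cross 180°.
Total crossings: 1.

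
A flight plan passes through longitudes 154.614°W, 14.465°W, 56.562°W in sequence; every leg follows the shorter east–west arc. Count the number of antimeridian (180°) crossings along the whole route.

0

Leg 1: -154.614° → -14.465°, shortest Δλ = 140.149° (east) — does not cross 180°.
Leg 2: -14.465° → -56.562°, shortest Δλ = -42.097° (west) — does not cross 180°.
Total crossings: 0.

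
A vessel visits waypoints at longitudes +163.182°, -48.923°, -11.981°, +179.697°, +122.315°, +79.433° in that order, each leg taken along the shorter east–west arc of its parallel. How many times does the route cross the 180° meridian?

2

Leg 1: +163.182° → -48.923°, shortest Δλ = 147.895° (east) — crosses 180°.
Leg 2: -48.923° → -11.981°, shortest Δλ = 36.942° (east) — does not cross 180°.
Leg 3: -11.981° → +179.697°, shortest Δλ = -168.322° (west) — crosses 180°.
Leg 4: +179.697° → +122.315°, shortest Δλ = -57.382° (west) — does not cross 180°.
Leg 5: +122.315° → +79.433°, shortest Δλ = -42.882° (west) — does not cross 180°.
Total crossings: 2.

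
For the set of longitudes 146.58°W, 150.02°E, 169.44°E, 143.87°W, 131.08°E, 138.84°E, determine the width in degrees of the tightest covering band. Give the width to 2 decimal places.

Sort the longitudes: -146.58°, -143.87°, +131.08°, +138.84°, +150.02°, +169.44°.
Eastward gaps between consecutive values (wrapping around): 2.71°, 274.95°, 7.76°, 11.18°, 19.42°, 43.98°.
Largest gap = 274.95° ⇒ minimal covering band is its complement: 360° − 274.95° = 85.05°.
Band runs from +131.08° eastward to -143.87°, crossing the antimeridian.

85.05°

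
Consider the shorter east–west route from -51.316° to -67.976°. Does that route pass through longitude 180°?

Signed shortest Δλ = ((-67.976 − -51.316 + 180) mod 360) − 180 = -16.66°.
Going west by 16.66° from -51.316° reaches -67.976° without touching 180°.

No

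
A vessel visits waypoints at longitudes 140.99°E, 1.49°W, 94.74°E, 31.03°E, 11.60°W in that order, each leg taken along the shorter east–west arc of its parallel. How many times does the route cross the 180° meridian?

Leg 1: +140.99° → -1.49°, shortest Δλ = -142.48° (west) — does not cross 180°.
Leg 2: -1.49° → +94.74°, shortest Δλ = 96.23° (east) — does not cross 180°.
Leg 3: +94.74° → +31.03°, shortest Δλ = -63.71° (west) — does not cross 180°.
Leg 4: +31.03° → -11.60°, shortest Δλ = -42.63° (west) — does not cross 180°.
Total crossings: 0.

0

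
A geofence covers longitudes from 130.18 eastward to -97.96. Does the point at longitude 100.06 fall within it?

No

Band width going east from +130.18° to -97.96°: ((-97.96 − 130.18) mod 360) = 131.86°.
Offset of +100.06° east of the west edge: ((100.06 − 130.18) mod 360) = 329.88°.
329.88° > 131.86° ⇒ outside.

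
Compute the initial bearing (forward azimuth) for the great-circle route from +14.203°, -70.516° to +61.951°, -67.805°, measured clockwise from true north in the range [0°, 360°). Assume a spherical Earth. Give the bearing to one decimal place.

Δλ = -67.805 − -70.516 = 2.711°.
θ = atan2( sin Δλ · cos φ₂ , cos φ₁ · sin φ₂ − sin φ₁ · cos φ₂ · cos Δλ )
  = atan2(0.02224, 0.74032) = 1.721° → normalised to [0°, 360°): 1.721°.

1.7°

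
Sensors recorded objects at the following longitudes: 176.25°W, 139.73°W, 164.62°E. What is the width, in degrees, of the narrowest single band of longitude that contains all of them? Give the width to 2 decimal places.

55.65°

Sort the longitudes: -176.25°, -139.73°, +164.62°.
Eastward gaps between consecutive values (wrapping around): 36.52°, 304.35°, 19.13°.
Largest gap = 304.35° ⇒ minimal covering band is its complement: 360° − 304.35° = 55.65°.
Band runs from +164.62° eastward to -139.73°, crossing the antimeridian.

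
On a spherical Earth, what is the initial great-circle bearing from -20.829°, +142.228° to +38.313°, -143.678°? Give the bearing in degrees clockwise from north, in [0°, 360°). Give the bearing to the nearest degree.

Δλ = -143.678 − 142.228 = -285.906°; wrapped into (−180°, 180°]: 74.094°.
θ = atan2( sin Δλ · cos φ₂ , cos φ₁ · sin φ₂ − sin φ₁ · cos φ₂ · cos Δλ )
  = atan2(0.75459, 0.65590) = 49.002° → normalised to [0°, 360°): 49.002°.

49°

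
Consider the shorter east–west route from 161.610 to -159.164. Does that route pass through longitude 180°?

Yes

Naïve |-159.164 − 161.610| = 320.774° > 180°, so the shorter arc goes the other way round — across 180°.
Signed shortest Δλ = ((-159.164 − 161.610 + 180) mod 360) − 180 = 39.226°.
Going east by 39.226° from +161.610° passes through 180° before reaching -159.164°.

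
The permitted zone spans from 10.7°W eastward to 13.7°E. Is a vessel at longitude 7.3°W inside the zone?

Yes

Band width going east from -10.7° to +13.7°: ((13.7 − -10.7) mod 360) = 24.4°.
Offset of -7.3° east of the west edge: ((-7.3 − -10.7) mod 360) = 3.4°.
3.4° ≤ 24.4° ⇒ inside.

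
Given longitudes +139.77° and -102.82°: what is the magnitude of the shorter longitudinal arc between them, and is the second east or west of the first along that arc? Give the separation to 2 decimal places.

Raw difference: -102.82 − 139.77 = -242.59°.
Normalise into (−180°, 180°]: -242.59° + 360° = 117.41°.
Positive ⇒ the second point lies to the east; separation 117.41°.

117.41° east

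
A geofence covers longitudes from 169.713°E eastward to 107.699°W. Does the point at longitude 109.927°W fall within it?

Yes

Band width going east from +169.713° to -107.699°: ((-107.699 − 169.713) mod 360) = 82.588°.
Offset of -109.927° east of the west edge: ((-109.927 − 169.713) mod 360) = 80.360°.
80.360° ≤ 82.588° ⇒ inside.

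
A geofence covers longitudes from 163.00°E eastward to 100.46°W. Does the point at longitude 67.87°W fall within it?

No

Band width going east from +163.00° to -100.46°: ((-100.46 − 163.00) mod 360) = 96.54°.
Offset of -67.87° east of the west edge: ((-67.87 − 163.00) mod 360) = 129.13°.
129.13° > 96.54° ⇒ outside.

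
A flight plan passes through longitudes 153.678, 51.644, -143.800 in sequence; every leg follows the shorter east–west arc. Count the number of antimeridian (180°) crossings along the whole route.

1

Leg 1: +153.678° → +51.644°, shortest Δλ = -102.034° (west) — does not cross 180°.
Leg 2: +51.644° → -143.800°, shortest Δλ = 164.556° (east) — crosses 180°.
Total crossings: 1.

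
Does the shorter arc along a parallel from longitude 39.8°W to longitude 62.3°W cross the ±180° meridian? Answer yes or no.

Signed shortest Δλ = ((-62.3 − -39.8 + 180) mod 360) − 180 = -22.5°.
Going west by 22.5° from -39.8° reaches -62.3° without touching 180°.

No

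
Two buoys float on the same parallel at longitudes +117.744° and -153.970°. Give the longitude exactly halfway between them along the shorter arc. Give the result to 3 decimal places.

Signed shortest Δλ from +117.744° to -153.970° is +88.286°.
Midpoint longitude = +117.744° + (+88.286°)/2 = +117.744° + 44.143° = +161.887°.
(The naïve average (+117.744 + -153.970)/2 = -18.113° is on the wrong side of the globe.)

+161.887°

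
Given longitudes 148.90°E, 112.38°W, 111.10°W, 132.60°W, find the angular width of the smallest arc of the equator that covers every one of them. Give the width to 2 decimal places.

100.00°

Sort the longitudes: -132.60°, -112.38°, -111.10°, +148.90°.
Eastward gaps between consecutive values (wrapping around): 20.22°, 1.28°, 260.00°, 78.50°.
Largest gap = 260.00° ⇒ minimal covering band is its complement: 360° − 260.00° = 100.00°.
Band runs from +148.90° eastward to -111.10°, crossing the antimeridian.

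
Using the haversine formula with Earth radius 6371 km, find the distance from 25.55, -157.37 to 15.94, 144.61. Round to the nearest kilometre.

6082 km

Δλ = 144.61 − -157.37 = 301.98°; wrapped into (−180°, 180°]: -58.02°.
Δφ = 15.94 − 25.55 = -9.61°.
a = sin²(Δφ/2) + cos φ₁ · cos φ₂ · sin²(Δλ/2) = 0.211047.
c = 2·atan2(√a, √(1−a)) = 0.95464 rad → d = 6371·c ≈ 6081.98 km.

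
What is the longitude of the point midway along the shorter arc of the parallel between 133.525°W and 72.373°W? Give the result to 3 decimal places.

102.949°W

Signed shortest Δλ from -133.525° to -72.373° is +61.152°.
Midpoint longitude = -133.525° + (+61.152°)/2 = -133.525° + 30.576° = -102.949°.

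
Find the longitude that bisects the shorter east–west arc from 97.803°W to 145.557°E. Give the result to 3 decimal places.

Signed shortest Δλ from -97.803° to +145.557° is -116.640°.
Midpoint longitude = -97.803° + (-116.640°)/2 = -97.803° − 58.320° = -156.123°.
(The naïve average (-97.803 + +145.557)/2 = 23.877° is on the wrong side of the globe.)

156.123°W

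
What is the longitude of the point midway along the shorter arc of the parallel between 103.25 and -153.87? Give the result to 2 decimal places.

Signed shortest Δλ from +103.25° to -153.87° is +102.88°.
Midpoint longitude = +103.25° + (+102.88°)/2 = +103.25° + 51.44° = +154.69°.
(The naïve average (+103.25 + -153.87)/2 = -25.31° is on the wrong side of the globe.)

+154.69°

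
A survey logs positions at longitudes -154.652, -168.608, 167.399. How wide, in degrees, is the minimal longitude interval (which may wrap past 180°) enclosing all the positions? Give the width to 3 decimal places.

37.949°

Sort the longitudes: -168.608°, -154.652°, +167.399°.
Eastward gaps between consecutive values (wrapping around): 13.956°, 322.051°, 23.993°.
Largest gap = 322.051° ⇒ minimal covering band is its complement: 360° − 322.051° = 37.949°.
Band runs from +167.399° eastward to -154.652°, crossing the antimeridian.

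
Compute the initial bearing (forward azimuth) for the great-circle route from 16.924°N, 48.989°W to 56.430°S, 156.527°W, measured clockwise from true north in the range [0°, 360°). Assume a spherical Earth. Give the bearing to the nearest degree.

Δλ = -156.527 − -48.989 = -107.538°.
θ = atan2( sin Δλ · cos φ₂ , cos φ₁ · sin φ₂ − sin φ₁ · cos φ₂ · cos Δλ )
  = atan2(-0.52725, -0.74862) = -144.843° → normalised to [0°, 360°): 215.157°.

215°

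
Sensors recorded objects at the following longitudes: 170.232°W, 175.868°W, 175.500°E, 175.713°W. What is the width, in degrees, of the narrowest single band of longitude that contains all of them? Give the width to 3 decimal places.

14.268°

Sort the longitudes: -175.868°, -175.713°, -170.232°, +175.500°.
Eastward gaps between consecutive values (wrapping around): 0.155°, 5.481°, 345.732°, 8.632°.
Largest gap = 345.732° ⇒ minimal covering band is its complement: 360° − 345.732° = 14.268°.
Band runs from +175.500° eastward to -170.232°, crossing the antimeridian.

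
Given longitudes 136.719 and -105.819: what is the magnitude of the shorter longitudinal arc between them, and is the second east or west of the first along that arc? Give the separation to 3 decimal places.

Raw difference: -105.819 − 136.719 = -242.538°.
Normalise into (−180°, 180°]: -242.538° + 360° = 117.462°.
Positive ⇒ the second point lies to the east; separation 117.462°.

117.462° east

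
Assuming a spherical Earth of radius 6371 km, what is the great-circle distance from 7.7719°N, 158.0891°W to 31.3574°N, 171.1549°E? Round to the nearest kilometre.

Δλ = 171.1549 − -158.0891 = 329.2440°; wrapped into (−180°, 180°]: -30.7560°.
Δφ = 31.3574 − 7.7719 = 23.5855°.
a = sin²(Δφ/2) + cos φ₁ · cos φ₂ · sin²(Δλ/2) = 0.101268.
c = 2·atan2(√a, √(1−a)) = 0.64772 rad → d = 6371·c ≈ 4126.61 km.

4127 km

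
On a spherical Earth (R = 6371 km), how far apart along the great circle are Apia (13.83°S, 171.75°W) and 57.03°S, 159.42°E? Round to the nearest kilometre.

Δλ = 159.42 − -171.75 = 331.17°; wrapped into (−180°, 180°]: -28.83°.
Δφ = -57.03 − -13.83 = -43.20°.
a = sin²(Δφ/2) + cos φ₁ · cos φ₂ · sin²(Δλ/2) = 0.168264.
c = 2·atan2(√a, √(1−a)) = 0.84535 rad → d = 6371·c ≈ 5385.70 km.

5386 km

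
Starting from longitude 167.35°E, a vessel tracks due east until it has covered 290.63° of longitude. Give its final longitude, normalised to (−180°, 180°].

Start at +167.35°; shift +290.63° → +457.98°.
+457.98° lies outside (−180°, 180°]; subtract 360° → +97.98°.

97.98°E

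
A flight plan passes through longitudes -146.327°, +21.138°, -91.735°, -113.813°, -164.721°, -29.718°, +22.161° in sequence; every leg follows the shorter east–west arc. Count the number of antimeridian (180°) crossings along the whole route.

0

Leg 1: -146.327° → +21.138°, shortest Δλ = 167.465° (east) — does not cross 180°.
Leg 2: +21.138° → -91.735°, shortest Δλ = -112.873° (west) — does not cross 180°.
Leg 3: -91.735° → -113.813°, shortest Δλ = -22.078° (west) — does not cross 180°.
Leg 4: -113.813° → -164.721°, shortest Δλ = -50.908° (west) — does not cross 180°.
Leg 5: -164.721° → -29.718°, shortest Δλ = 135.003° (east) — does not cross 180°.
Leg 6: -29.718° → +22.161°, shortest Δλ = 51.879° (east) — does not cross 180°.
Total crossings: 0.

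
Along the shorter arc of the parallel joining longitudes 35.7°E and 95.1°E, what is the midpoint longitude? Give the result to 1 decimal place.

65.4°E

Signed shortest Δλ from +35.7° to +95.1° is +59.4°.
Midpoint longitude = +35.7° + (+59.4°)/2 = +35.7° + 29.7° = +65.4°.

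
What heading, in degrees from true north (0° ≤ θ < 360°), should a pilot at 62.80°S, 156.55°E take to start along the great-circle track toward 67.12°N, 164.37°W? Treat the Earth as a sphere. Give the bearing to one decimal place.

19.6°

Δλ = -164.37 − 156.55 = -320.92°; wrapped into (−180°, 180°]: 39.08°.
θ = atan2( sin Δλ · cos φ₂ , cos φ₁ · sin φ₂ − sin φ₁ · cos φ₂ · cos Δλ )
  = atan2(0.24510, 0.68957) = 19.567° → normalised to [0°, 360°): 19.567°.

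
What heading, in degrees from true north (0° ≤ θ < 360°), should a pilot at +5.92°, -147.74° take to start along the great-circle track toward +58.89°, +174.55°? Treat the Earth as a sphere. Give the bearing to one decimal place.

338.7°

Δλ = 174.55 − -147.74 = 322.29°; wrapped into (−180°, 180°]: -37.71°.
θ = atan2( sin Δλ · cos φ₂ , cos φ₁ · sin φ₂ − sin φ₁ · cos φ₂ · cos Δλ )
  = atan2(-0.31604, 0.80945) = -21.327° → normalised to [0°, 360°): 338.673°.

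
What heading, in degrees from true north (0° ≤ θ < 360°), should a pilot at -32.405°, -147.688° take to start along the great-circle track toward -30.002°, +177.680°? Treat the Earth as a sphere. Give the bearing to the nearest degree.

265°

Δλ = 177.680 − -147.688 = 325.368°; wrapped into (−180°, 180°]: -34.632°.
θ = atan2( sin Δλ · cos φ₂ , cos φ₁ · sin φ₂ − sin φ₁ · cos φ₂ · cos Δλ )
  = atan2(-0.49216, -0.04030) = -94.681° → normalised to [0°, 360°): 265.319°.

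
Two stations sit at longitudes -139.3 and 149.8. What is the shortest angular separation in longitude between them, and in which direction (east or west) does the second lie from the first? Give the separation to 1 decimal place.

Raw difference: 149.8 − -139.3 = 289.1°.
Normalise into (−180°, 180°]: 289.1° − 360° = -70.9°.
Negative ⇒ the second point lies to the west; separation 70.9°.

70.9° west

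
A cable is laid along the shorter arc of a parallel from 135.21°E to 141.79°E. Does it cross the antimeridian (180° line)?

No

Signed shortest Δλ = ((141.79 − 135.21 + 180) mod 360) − 180 = 6.58°.
Going east by 6.58° from +135.21° reaches +141.79° without touching 180°.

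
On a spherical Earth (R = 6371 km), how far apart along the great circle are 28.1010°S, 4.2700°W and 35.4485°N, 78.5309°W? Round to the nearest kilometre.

Δλ = -78.5309 − -4.2700 = -74.2609°.
Δφ = 35.4485 − -28.1010 = 63.5495°.
a = sin²(Δφ/2) + cos φ₁ · cos φ₂ · sin²(Δλ/2) = 0.539127.
c = 2·atan2(√a, √(1−a)) = 1.64913 rad → d = 6371·c ≈ 10506.62 km.

10507 km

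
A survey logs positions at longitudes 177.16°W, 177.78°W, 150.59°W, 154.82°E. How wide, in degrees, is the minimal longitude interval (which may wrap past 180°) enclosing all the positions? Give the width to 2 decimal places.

Sort the longitudes: -177.78°, -177.16°, -150.59°, +154.82°.
Eastward gaps between consecutive values (wrapping around): 0.62°, 26.57°, 305.41°, 27.40°.
Largest gap = 305.41° ⇒ minimal covering band is its complement: 360° − 305.41° = 54.59°.
Band runs from +154.82° eastward to -150.59°, crossing the antimeridian.

54.59°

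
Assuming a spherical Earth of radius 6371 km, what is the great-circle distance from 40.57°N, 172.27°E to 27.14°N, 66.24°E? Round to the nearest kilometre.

9305 km

Δλ = 66.24 − 172.27 = -106.03°.
Δφ = 27.14 − 40.57 = -13.43°.
a = sin²(Δφ/2) + cos φ₁ · cos φ₂ · sin²(Δλ/2) = 0.444992.
c = 2·atan2(√a, √(1−a)) = 1.46056 rad → d = 6371·c ≈ 9305.21 km.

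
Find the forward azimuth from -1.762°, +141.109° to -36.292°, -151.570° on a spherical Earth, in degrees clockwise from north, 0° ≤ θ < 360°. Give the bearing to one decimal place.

128.0°

Δλ = -151.570 − 141.109 = -292.679°; wrapped into (−180°, 180°]: 67.321°.
θ = atan2( sin Δλ · cos φ₂ , cos φ₁ · sin φ₂ − sin φ₁ · cos φ₂ · cos Δλ )
  = atan2(0.74369, -0.58207) = 128.049° → normalised to [0°, 360°): 128.049°.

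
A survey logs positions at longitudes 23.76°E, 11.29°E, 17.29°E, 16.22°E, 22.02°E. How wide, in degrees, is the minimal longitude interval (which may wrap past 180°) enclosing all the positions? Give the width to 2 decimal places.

Sort the longitudes: +11.29°, +16.22°, +17.29°, +22.02°, +23.76°.
Eastward gaps between consecutive values (wrapping around): 4.93°, 1.07°, 4.73°, 1.74°, 347.53°.
Largest gap = 347.53° ⇒ minimal covering band is its complement: 360° − 347.53° = 12.47°.
Band runs from +11.29° eastward to +23.76°.

12.47°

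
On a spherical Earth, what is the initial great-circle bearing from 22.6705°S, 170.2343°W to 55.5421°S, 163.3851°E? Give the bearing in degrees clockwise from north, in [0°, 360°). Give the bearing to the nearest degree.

Δλ = 163.3851 − -170.2343 = 333.6194°; wrapped into (−180°, 180°]: -26.3806°.
θ = atan2( sin Δλ · cos φ₂ , cos φ₁ · sin φ₂ − sin φ₁ · cos φ₂ · cos Δλ )
  = atan2(-0.25140, -0.56547) = -156.030° → normalised to [0°, 360°): 203.970°.

204°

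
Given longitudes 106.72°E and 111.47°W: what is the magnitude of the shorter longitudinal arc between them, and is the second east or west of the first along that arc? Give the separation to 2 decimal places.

141.81° east

Raw difference: -111.47 − 106.72 = -218.19°.
Normalise into (−180°, 180°]: -218.19° + 360° = 141.81°.
Positive ⇒ the second point lies to the east; separation 141.81°.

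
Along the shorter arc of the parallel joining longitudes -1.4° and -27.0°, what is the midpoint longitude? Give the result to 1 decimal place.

Signed shortest Δλ from -1.4° to -27.0° is -25.6°.
Midpoint longitude = -1.4° + (-25.6°)/2 = -1.4° − 12.8° = -14.2°.

-14.2°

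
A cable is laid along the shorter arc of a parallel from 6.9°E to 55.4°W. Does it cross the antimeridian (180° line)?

No

Signed shortest Δλ = ((-55.4 − 6.9 + 180) mod 360) − 180 = -62.3°.
Going west by 62.3° from +6.9° reaches -55.4° without touching 180°.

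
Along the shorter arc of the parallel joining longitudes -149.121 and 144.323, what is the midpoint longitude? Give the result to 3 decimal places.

+177.601°

Signed shortest Δλ from -149.121° to +144.323° is -66.556°.
Midpoint longitude = -149.121° + (-66.556°)/2 = -149.121° − 33.278° = -182.399°.
Normalise into (−180°, 180°]: +177.601°.
(The naïve average (-149.121 + +144.323)/2 = -2.399° is on the wrong side of the globe.)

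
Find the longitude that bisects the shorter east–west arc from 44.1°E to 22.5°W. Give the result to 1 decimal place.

10.8°E

Signed shortest Δλ from +44.1° to -22.5° is -66.6°.
Midpoint longitude = +44.1° + (-66.6°)/2 = +44.1° − 33.3° = +10.8°.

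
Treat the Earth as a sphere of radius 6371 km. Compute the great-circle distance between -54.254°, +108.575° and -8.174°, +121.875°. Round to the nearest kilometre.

Δλ = 121.875 − 108.575 = 13.300°.
Δφ = -8.174 − -54.254 = 46.080°.
a = sin²(Δφ/2) + cos φ₁ · cos φ₂ · sin²(Δλ/2) = 0.160928.
c = 2·atan2(√a, √(1−a)) = 0.82556 rad → d = 6371·c ≈ 5259.66 km.

5260 km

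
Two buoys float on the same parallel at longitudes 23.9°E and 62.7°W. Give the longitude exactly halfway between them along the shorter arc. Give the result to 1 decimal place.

Signed shortest Δλ from +23.9° to -62.7° is -86.6°.
Midpoint longitude = +23.9° + (-86.6°)/2 = +23.9° − 43.3° = -19.4°.

19.4°W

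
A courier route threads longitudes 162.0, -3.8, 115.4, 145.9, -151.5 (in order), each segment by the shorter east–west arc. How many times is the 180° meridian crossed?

1

Leg 1: +162.0° → -3.8°, shortest Δλ = -165.8° (west) — does not cross 180°.
Leg 2: -3.8° → +115.4°, shortest Δλ = 119.2° (east) — does not cross 180°.
Leg 3: +115.4° → +145.9°, shortest Δλ = 30.5° (east) — does not cross 180°.
Leg 4: +145.9° → -151.5°, shortest Δλ = 62.6° (east) — crosses 180°.
Total crossings: 1.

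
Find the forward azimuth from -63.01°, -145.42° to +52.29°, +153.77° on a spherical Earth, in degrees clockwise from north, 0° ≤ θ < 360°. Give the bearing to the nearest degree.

Δλ = 153.77 − -145.42 = 299.19°; wrapped into (−180°, 180°]: -60.81°.
θ = atan2( sin Δλ · cos φ₂ , cos φ₁ · sin φ₂ − sin φ₁ · cos φ₂ · cos Δλ )
  = atan2(-0.53399, 0.62486) = -40.516° → normalised to [0°, 360°): 319.484°.

319°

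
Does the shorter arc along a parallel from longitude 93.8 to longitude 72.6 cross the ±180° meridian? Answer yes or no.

No

Signed shortest Δλ = ((72.6 − 93.8 + 180) mod 360) − 180 = -21.2°.
Going west by 21.2° from +93.8° reaches +72.6° without touching 180°.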